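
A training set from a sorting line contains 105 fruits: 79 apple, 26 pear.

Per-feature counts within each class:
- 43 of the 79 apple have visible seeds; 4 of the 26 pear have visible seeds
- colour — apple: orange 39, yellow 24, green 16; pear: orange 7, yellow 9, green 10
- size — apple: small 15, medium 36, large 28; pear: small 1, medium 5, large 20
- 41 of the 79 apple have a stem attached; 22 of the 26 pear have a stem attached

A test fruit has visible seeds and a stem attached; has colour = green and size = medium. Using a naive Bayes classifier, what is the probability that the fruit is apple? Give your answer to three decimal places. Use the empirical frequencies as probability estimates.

apple: (79/105) × (43/79) × (16/79) × (36/79) × (41/79) ≈ 0.0196157
pear: (26/105) × (4/26) × (10/26) × (5/26) × (22/26) ≈ 0.0023842
P(apple | x) = 0.0196157 / 0.0219999 ≈ 0.892

0.892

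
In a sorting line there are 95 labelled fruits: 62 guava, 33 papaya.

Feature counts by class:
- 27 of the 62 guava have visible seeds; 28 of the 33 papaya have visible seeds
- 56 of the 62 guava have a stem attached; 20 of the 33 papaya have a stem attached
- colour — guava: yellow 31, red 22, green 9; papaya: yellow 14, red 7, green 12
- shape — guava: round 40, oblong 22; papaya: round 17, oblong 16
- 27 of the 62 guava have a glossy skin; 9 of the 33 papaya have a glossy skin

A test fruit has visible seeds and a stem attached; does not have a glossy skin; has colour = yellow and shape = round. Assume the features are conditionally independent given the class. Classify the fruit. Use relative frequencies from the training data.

guava: (62/95) × (27/62) × (56/62) × (31/62) × (40/62) × (35/62) ≈ 0.0467467
papaya: (33/95) × (28/33) × (20/33) × (14/33) × (17/33) × (24/33) ≈ 0.0283921
Highest score → guava.

guava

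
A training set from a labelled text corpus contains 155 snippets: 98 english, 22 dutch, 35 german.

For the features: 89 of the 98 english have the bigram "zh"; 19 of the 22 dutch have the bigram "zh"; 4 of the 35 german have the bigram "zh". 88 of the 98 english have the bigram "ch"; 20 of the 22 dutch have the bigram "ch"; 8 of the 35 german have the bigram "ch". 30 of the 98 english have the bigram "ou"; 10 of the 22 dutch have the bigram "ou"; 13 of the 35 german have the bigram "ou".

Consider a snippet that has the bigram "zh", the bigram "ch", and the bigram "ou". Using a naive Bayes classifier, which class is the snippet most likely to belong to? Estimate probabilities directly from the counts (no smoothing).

english

english: (98/155) × (89/98) × (88/98) × (30/98) ≈ 0.157837
dutch: (22/155) × (19/22) × (20/22) × (10/22) ≈ 0.0506532
german: (35/155) × (4/35) × (8/35) × (13/35) ≈ 0.00219092
Highest score → english.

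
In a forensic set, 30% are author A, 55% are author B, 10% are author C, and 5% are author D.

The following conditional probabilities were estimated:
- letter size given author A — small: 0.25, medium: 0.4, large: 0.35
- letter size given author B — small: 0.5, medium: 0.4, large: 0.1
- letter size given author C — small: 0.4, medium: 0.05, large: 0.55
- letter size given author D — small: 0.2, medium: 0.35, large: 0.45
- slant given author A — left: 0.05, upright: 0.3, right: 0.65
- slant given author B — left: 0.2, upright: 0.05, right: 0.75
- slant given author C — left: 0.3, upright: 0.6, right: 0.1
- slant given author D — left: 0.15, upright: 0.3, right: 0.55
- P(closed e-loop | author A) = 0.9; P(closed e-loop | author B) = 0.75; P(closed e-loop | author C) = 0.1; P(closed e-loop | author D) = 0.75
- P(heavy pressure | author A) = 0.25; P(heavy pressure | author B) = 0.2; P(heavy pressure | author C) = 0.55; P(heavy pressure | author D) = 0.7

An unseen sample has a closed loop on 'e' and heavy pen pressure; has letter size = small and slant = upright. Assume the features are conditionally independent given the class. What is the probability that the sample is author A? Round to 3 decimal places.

0.505

author A: 0.3 × 0.25 × 0.3 × 0.9 × 0.25 = 0.0050625
author B: 0.55 × 0.5 × 0.05 × 0.75 × 0.2 = 0.0020625
author C: 0.1 × 0.4 × 0.6 × 0.1 × 0.55 = 0.00132
author D: 0.05 × 0.2 × 0.3 × 0.75 × 0.7 = 0.001575
P(author A | x) = 0.0050625 / 0.01002 ≈ 0.505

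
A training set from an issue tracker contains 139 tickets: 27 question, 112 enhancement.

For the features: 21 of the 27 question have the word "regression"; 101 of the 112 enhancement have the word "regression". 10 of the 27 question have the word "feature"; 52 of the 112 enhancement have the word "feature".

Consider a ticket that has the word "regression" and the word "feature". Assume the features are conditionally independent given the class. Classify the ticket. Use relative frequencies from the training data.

enhancement

question: (27/139) × (21/27) × (10/27) ≈ 0.0559552
enhancement: (112/139) × (101/112) × (52/112) ≈ 0.337359
Highest score → enhancement.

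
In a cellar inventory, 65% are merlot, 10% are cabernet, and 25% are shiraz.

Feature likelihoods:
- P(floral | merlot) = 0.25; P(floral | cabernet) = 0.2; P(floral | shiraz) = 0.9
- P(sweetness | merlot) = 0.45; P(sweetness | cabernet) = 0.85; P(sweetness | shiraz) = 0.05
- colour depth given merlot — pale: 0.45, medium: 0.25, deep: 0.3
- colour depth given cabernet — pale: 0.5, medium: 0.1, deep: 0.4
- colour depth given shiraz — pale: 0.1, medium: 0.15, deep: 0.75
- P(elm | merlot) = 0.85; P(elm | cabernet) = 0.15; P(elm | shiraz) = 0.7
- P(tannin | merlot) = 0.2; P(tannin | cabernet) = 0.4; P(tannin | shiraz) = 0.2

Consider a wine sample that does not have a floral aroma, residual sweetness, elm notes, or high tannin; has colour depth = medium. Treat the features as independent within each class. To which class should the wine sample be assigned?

merlot

merlot: 0.65 × (1−0.25) × (1−0.45) × 0.25 × (1−0.85) × (1−0.2) = 0.00804375
cabernet: 0.1 × (1−0.2) × (1−0.85) × 0.1 × (1−0.15) × (1−0.4) = 0.000612
shiraz: 0.25 × (1−0.9) × (1−0.05) × 0.15 × (1−0.7) × (1−0.2) = 0.000855
Highest score → merlot.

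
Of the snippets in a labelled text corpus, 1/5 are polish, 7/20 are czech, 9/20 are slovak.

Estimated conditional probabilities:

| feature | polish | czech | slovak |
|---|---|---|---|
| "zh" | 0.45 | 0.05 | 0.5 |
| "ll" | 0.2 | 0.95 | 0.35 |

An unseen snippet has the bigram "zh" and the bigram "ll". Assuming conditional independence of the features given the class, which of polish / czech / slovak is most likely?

slovak

polish: 0.2 × 0.45 × 0.2 = 0.018
czech: 0.35 × 0.05 × 0.95 = 0.016625
slovak: 0.45 × 0.5 × 0.35 = 0.07875
Highest score → slovak.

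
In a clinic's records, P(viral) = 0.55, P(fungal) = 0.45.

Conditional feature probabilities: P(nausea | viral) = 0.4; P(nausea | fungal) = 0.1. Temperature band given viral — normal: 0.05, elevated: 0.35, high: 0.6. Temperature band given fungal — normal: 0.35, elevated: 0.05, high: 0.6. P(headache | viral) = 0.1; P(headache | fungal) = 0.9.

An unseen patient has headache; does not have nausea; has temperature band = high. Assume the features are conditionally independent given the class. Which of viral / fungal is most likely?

fungal

viral: 0.55 × (1−0.4) × 0.6 × 0.1 = 0.0198
fungal: 0.45 × (1−0.1) × 0.6 × 0.9 = 0.2187
Highest score → fungal.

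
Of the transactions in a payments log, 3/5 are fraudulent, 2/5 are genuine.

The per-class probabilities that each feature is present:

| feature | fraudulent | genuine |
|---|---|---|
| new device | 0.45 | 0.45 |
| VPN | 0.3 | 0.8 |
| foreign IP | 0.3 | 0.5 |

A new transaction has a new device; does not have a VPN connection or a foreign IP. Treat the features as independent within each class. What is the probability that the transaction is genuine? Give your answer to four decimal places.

fraudulent: 0.6 × 0.45 × (1−0.3) × (1−0.3) = 0.1323
genuine: 0.4 × 0.45 × (1−0.8) × (1−0.5) = 0.018
P(genuine | x) = 0.018 / 0.1503 ≈ 0.1198

0.1198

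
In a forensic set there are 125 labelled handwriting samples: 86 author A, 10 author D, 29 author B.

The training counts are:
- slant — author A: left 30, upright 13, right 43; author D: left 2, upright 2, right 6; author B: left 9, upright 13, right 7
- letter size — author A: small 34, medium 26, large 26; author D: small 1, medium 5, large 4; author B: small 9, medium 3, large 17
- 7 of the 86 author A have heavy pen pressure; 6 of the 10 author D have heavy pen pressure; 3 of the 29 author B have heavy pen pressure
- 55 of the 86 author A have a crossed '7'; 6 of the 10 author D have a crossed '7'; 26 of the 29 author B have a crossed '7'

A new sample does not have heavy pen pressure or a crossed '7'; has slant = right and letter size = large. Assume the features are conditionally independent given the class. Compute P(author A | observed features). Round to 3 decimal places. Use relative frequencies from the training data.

author A: (86/125) × (43/86) × (26/86) × (79/86) × (31/86) ≈ 0.034437
author D: (10/125) × (6/10) × (4/10) × (4/10) × (4/10) = 0.003072
author B: (29/125) × (7/29) × (17/29) × (26/29) × (3/29) ≈ 0.00304465
P(author A | x) = 0.034437 / 0.04055365 ≈ 0.849

0.849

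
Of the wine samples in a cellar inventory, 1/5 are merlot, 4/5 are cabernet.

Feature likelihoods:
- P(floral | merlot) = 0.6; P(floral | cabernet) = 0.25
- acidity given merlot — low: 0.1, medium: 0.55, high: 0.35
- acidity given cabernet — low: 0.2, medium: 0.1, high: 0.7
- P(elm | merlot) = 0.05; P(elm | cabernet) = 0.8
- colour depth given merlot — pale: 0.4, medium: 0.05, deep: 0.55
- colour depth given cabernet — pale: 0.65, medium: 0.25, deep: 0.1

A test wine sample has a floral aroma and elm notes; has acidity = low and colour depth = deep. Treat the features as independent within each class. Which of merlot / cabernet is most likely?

cabernet

merlot: 0.2 × 0.6 × 0.1 × 0.05 × 0.55 = 0.00033
cabernet: 0.8 × 0.25 × 0.2 × 0.8 × 0.1 = 0.0032
Highest score → cabernet.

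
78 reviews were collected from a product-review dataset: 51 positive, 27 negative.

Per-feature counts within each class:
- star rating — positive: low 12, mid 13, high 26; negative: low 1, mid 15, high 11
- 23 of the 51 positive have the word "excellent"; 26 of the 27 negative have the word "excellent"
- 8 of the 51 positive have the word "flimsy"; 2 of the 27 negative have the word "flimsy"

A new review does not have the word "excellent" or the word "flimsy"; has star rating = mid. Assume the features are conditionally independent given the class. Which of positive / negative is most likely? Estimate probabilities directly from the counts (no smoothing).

positive

positive: (51/78) × (13/51) × (28/51) × (43/51) ≈ 0.0771498
negative: (27/78) × (15/27) × (1/27) × (25/27) ≈ 0.00659491
Highest score → positive.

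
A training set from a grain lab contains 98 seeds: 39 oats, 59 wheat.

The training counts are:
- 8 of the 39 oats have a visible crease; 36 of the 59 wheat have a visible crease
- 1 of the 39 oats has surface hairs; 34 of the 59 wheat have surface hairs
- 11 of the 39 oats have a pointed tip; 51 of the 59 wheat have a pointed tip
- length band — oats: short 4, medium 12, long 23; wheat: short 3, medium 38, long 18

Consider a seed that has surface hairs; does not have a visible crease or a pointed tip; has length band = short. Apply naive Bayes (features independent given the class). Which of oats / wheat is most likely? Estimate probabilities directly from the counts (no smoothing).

oats: (39/98) × (31/39) × (1/39) × (28/39) × (4/39) ≈ 0.000597255
wheat: (59/98) × (23/59) × (34/59) × (8/59) × (3/59) ≈ 0.000932472
Highest score → wheat.

wheat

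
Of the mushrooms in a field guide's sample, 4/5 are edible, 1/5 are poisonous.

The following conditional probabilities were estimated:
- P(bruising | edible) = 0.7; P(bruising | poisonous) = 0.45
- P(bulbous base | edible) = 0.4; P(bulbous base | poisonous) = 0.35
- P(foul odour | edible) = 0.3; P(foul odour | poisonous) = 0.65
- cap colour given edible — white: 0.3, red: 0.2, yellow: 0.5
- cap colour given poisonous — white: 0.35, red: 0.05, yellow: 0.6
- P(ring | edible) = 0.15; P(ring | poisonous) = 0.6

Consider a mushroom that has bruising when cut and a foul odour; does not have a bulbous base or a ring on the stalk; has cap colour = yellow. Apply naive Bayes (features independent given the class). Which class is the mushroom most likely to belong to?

edible: 0.8 × 0.7 × (1−0.4) × 0.3 × 0.5 × (1−0.15) = 0.04284
poisonous: 0.2 × 0.45 × (1−0.35) × 0.65 × 0.6 × (1−0.6) = 0.009126
Highest score → edible.

edible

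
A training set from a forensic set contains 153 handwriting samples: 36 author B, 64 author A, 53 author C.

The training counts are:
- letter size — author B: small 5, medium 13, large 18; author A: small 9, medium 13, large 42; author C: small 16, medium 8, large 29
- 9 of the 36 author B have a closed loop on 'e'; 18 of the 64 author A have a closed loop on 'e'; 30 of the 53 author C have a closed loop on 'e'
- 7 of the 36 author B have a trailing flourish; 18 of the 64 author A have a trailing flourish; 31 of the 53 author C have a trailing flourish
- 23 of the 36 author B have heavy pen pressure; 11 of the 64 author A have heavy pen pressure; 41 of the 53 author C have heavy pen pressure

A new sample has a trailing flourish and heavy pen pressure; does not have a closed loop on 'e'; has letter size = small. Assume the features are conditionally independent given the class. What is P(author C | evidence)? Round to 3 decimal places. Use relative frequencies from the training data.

0.801

author B: (36/153) × (5/36) × (27/36) × (7/36) × (23/36) ≈ 0.00304481
author A: (64/153) × (9/64) × (46/64) × (18/64) × (11/64) ≈ 0.00204378
author C: (53/153) × (16/53) × (23/53) × (31/53) × (41/53) ≈ 0.020534
P(author C | x) = 0.020534 / 0.02562259 ≈ 0.801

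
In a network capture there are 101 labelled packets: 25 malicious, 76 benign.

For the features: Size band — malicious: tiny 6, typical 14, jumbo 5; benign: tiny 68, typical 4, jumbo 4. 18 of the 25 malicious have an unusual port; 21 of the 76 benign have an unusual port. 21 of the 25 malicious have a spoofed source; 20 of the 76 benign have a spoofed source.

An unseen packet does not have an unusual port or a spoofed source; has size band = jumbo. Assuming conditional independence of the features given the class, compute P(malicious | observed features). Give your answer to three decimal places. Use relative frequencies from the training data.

0.095

malicious: (25/101) × (5/25) × (7/25) × (4/25) ≈ 0.00221782
benign: (76/101) × (4/76) × (55/76) × (56/76) ≈ 0.0211185
P(malicious | x) = 0.00221782 / 0.02333632 ≈ 0.095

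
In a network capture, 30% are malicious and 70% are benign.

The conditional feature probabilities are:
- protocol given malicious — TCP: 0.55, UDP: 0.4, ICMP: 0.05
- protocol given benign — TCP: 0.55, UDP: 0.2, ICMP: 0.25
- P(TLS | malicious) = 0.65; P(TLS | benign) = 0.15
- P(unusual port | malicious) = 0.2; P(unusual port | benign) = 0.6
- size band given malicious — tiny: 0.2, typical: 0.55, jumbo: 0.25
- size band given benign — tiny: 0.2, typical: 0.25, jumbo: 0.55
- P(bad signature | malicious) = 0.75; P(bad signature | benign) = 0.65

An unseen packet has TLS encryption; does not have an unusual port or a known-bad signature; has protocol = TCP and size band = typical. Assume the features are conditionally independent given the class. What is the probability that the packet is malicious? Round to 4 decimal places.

0.8537

malicious: 0.3 × 0.55 × 0.65 × (1−0.2) × 0.55 × (1−0.75) = 0.0117975
benign: 0.7 × 0.55 × 0.15 × (1−0.6) × 0.25 × (1−0.65) = 0.00202125
P(malicious | x) = 0.0117975 / 0.01381875 ≈ 0.8537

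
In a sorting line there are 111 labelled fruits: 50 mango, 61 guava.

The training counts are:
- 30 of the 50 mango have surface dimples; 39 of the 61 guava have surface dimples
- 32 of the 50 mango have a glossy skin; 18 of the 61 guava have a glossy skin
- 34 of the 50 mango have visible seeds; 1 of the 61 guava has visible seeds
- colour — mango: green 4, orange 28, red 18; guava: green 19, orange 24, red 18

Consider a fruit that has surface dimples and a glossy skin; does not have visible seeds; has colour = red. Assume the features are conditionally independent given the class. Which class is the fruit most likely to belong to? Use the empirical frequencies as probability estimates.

mango: (50/111) × (30/50) × (32/50) × (16/50) × (18/50) ≈ 0.0199265
guava: (61/111) × (39/61) × (18/61) × (60/61) × (18/61) ≈ 0.0300918
Highest score → guava.

guava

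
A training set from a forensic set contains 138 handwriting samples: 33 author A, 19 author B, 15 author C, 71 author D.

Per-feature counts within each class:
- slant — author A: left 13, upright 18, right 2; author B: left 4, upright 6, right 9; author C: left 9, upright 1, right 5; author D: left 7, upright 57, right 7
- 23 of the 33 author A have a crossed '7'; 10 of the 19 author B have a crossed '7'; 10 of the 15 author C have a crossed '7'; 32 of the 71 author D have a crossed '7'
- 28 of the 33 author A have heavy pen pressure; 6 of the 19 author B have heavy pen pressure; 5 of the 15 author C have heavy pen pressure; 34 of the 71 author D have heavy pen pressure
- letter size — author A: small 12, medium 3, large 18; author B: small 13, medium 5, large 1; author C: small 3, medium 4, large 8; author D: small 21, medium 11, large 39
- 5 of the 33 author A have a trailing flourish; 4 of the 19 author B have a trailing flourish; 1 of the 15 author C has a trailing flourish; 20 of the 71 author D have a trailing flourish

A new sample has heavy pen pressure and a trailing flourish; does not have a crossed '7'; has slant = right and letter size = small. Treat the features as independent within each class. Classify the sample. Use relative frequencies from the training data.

author B

author A: (33/138) × (2/33) × (10/33) × (28/33) × (12/33) × (5/33) ≈ 0.000205307
author B: (19/138) × (9/19) × (9/19) × (6/19) × (13/19) × (4/19) ≈ 0.00140523
author C: (15/138) × (5/15) × (5/15) × (5/15) × (3/15) × (1/15) ≈ 0.0000536769
author D: (71/138) × (7/71) × (39/71) × (34/71) × (21/71) × (20/71) ≈ 0.00111168
Highest score → author B.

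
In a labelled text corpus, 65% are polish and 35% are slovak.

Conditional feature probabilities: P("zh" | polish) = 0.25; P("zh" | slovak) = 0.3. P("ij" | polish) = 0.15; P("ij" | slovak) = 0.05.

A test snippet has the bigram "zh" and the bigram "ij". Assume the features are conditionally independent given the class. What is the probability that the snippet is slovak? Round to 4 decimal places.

0.1772

polish: 0.65 × 0.25 × 0.15 = 0.024375
slovak: 0.35 × 0.3 × 0.05 = 0.00525
P(slovak | x) = 0.00525 / 0.029625 ≈ 0.1772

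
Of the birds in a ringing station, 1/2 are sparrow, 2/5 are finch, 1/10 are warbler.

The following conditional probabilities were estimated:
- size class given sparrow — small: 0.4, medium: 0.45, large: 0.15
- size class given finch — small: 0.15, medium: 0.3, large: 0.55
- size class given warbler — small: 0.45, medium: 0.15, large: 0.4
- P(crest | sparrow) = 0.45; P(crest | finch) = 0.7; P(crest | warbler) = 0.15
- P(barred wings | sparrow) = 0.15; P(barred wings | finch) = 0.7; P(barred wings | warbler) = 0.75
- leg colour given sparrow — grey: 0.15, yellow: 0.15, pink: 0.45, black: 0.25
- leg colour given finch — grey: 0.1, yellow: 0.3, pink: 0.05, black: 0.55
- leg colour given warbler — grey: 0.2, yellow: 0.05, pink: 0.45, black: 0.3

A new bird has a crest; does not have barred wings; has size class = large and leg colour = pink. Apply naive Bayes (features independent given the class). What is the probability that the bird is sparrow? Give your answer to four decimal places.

sparrow: 0.5 × 0.15 × 0.45 × (1−0.15) × 0.45 = 0.012909375
finch: 0.4 × 0.55 × 0.7 × (1−0.7) × 0.05 = 0.00231
warbler: 0.1 × 0.4 × 0.15 × (1−0.75) × 0.45 = 0.000675
P(sparrow | x) = 0.012909375 / 0.015894375 ≈ 0.8122

0.8122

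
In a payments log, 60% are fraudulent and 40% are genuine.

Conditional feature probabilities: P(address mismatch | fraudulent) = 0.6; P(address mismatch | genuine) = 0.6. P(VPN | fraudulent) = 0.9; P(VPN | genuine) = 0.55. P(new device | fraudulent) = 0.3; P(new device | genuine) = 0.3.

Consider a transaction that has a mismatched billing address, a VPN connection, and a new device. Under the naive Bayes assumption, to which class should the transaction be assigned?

fraudulent: 0.6 × 0.6 × 0.9 × 0.3 = 0.0972
genuine: 0.4 × 0.6 × 0.55 × 0.3 = 0.0396
Highest score → fraudulent.

fraudulent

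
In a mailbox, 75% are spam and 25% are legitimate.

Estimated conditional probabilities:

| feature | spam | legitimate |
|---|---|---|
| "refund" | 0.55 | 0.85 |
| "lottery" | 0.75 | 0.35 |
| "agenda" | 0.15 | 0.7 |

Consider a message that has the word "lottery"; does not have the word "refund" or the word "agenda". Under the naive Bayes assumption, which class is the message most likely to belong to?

spam: 0.75 × (1−0.55) × 0.75 × (1−0.15) = 0.21515625
legitimate: 0.25 × (1−0.85) × 0.35 × (1−0.7) = 0.0039375
Highest score → spam.

spam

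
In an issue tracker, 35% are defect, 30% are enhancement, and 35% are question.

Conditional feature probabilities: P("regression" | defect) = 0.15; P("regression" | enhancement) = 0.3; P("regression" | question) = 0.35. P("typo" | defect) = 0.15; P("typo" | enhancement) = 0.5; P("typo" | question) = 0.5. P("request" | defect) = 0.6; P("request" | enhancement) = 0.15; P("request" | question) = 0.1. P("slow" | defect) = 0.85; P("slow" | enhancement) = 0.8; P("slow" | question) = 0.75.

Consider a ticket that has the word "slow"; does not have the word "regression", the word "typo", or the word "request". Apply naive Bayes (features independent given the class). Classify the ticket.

defect: 0.35 × (1−0.15) × (1−0.15) × (1−0.6) × 0.85 = 0.0859775
enhancement: 0.3 × (1−0.3) × (1−0.5) × (1−0.15) × 0.8 = 0.0714
question: 0.35 × (1−0.35) × (1−0.5) × (1−0.1) × 0.75 = 0.07678125
Highest score → defect.

defect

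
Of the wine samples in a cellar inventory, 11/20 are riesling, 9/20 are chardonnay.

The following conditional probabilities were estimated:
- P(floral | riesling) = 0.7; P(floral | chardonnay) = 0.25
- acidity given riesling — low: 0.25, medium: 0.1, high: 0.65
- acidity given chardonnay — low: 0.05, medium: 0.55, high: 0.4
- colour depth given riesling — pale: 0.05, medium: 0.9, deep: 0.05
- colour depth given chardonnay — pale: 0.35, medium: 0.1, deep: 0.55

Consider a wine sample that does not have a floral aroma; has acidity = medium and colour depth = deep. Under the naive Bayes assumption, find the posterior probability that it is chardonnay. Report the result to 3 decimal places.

0.992

riesling: 0.55 × (1−0.7) × 0.1 × 0.05 = 0.000825
chardonnay: 0.45 × (1−0.25) × 0.55 × 0.55 = 0.10209375
P(chardonnay | x) = 0.10209375 / 0.10291875 ≈ 0.992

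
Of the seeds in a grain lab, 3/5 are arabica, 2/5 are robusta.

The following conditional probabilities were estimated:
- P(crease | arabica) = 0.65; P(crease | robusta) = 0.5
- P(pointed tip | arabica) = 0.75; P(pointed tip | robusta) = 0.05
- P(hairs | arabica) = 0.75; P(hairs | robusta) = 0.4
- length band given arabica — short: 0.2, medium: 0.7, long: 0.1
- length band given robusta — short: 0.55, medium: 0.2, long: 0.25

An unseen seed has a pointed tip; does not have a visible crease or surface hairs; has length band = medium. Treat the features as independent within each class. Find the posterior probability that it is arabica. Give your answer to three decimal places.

0.958

arabica: 0.6 × (1−0.65) × 0.75 × (1−0.75) × 0.7 = 0.0275625
robusta: 0.4 × (1−0.5) × 0.05 × (1−0.4) × 0.2 = 0.0012
P(arabica | x) = 0.0275625 / 0.0287625 ≈ 0.958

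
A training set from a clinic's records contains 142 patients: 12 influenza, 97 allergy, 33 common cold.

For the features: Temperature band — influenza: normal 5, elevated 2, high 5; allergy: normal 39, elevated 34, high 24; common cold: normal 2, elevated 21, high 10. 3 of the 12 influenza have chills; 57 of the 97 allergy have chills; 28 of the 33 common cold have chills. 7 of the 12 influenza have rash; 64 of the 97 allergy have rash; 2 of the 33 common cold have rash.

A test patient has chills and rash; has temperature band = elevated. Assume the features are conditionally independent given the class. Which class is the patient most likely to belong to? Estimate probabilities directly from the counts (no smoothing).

allergy

influenza: (12/142) × (2/12) × (3/12) × (7/12) ≈ 0.00205399
allergy: (97/142) × (34/97) × (57/97) × (64/97) ≈ 0.0928329
common cold: (33/142) × (21/33) × (28/33) × (2/33) ≈ 0.00760486
Highest score → allergy.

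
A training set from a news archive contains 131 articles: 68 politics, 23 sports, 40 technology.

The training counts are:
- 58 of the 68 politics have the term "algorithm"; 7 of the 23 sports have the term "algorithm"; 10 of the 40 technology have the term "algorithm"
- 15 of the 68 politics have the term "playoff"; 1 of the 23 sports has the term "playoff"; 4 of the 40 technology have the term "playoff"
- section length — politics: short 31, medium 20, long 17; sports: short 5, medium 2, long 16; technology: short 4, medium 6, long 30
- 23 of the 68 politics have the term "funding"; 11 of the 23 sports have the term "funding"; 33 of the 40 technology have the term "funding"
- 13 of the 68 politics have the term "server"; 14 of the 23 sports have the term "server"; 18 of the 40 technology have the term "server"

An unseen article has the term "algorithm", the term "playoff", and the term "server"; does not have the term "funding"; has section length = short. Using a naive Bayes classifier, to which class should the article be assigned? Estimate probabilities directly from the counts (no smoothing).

politics: (68/131) × (58/68) × (15/68) × (31/68) × (45/68) × (13/68) ≈ 0.00563287
sports: (23/131) × (7/23) × (1/23) × (5/23) × (12/23) × (14/23) ≈ 0.000160396
technology: (40/131) × (10/40) × (4/40) × (4/40) × (7/40) × (18/40) ≈ 0.0000601145
Highest score → politics.

politics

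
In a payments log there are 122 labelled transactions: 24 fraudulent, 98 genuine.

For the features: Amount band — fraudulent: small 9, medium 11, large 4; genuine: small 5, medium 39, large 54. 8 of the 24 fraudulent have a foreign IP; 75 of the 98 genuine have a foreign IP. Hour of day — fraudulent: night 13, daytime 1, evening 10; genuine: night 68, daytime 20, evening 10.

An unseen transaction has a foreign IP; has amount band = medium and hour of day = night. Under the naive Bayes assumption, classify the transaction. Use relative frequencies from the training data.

genuine

fraudulent: (24/122) × (11/24) × (8/24) × (13/24) ≈ 0.0162796
genuine: (98/122) × (39/98) × (75/98) × (68/98) ≈ 0.169755
Highest score → genuine.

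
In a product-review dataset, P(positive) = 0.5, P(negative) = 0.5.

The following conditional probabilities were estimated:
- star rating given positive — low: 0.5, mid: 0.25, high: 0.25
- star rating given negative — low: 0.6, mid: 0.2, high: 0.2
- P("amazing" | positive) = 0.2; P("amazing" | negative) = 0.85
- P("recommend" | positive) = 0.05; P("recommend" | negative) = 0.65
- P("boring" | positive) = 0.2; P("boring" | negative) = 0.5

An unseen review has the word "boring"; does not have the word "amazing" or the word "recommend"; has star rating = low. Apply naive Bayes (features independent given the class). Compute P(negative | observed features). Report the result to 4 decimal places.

0.1717

positive: 0.5 × 0.5 × (1−0.2) × (1−0.05) × 0.2 = 0.038
negative: 0.5 × 0.6 × (1−0.85) × (1−0.65) × 0.5 = 0.007875
P(negative | x) = 0.007875 / 0.045875 ≈ 0.1717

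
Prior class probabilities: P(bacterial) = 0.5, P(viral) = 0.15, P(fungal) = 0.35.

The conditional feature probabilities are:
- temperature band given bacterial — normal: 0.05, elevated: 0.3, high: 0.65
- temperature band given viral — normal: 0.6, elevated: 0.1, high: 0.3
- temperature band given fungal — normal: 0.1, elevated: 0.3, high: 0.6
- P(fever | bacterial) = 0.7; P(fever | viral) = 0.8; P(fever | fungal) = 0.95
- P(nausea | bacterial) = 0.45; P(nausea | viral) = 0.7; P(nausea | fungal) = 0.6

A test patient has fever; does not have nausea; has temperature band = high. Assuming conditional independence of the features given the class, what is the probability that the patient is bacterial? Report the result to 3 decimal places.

bacterial: 0.5 × 0.65 × 0.7 × (1−0.45) = 0.125125
viral: 0.15 × 0.3 × 0.8 × (1−0.7) = 0.0108
fungal: 0.35 × 0.6 × 0.95 × (1−0.6) = 0.0798
P(bacterial | x) = 0.125125 / 0.215725 ≈ 0.580

0.580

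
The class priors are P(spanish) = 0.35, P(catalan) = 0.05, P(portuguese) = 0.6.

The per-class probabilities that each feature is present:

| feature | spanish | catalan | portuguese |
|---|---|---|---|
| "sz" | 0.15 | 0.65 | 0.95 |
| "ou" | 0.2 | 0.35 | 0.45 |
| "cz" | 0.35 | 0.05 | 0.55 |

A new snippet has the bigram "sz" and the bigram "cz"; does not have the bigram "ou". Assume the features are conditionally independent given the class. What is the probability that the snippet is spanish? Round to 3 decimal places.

spanish: 0.35 × 0.15 × (1−0.2) × 0.35 = 0.0147
catalan: 0.05 × 0.65 × (1−0.35) × 0.05 = 0.00105625
portuguese: 0.6 × 0.95 × (1−0.45) × 0.55 = 0.172425
P(spanish | x) = 0.0147 / 0.18818125 ≈ 0.078

0.078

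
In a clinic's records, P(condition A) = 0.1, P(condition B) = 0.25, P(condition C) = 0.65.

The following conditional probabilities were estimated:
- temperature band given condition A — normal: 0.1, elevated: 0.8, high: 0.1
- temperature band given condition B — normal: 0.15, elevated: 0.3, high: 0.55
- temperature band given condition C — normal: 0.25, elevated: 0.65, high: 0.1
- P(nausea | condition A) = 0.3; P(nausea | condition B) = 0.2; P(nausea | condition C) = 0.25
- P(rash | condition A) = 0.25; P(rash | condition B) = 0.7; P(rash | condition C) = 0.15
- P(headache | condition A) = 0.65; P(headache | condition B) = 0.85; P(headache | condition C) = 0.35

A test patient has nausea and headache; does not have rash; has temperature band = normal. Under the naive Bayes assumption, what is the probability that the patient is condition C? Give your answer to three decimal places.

condition A: 0.1 × 0.1 × 0.3 × (1−0.25) × 0.65 = 0.0014625
condition B: 0.25 × 0.15 × 0.2 × (1−0.7) × 0.85 = 0.0019125
condition C: 0.65 × 0.25 × 0.25 × (1−0.15) × 0.35 = 0.0120859375
P(condition C | x) = 0.0120859375 / 0.0154609375 ≈ 0.782

0.782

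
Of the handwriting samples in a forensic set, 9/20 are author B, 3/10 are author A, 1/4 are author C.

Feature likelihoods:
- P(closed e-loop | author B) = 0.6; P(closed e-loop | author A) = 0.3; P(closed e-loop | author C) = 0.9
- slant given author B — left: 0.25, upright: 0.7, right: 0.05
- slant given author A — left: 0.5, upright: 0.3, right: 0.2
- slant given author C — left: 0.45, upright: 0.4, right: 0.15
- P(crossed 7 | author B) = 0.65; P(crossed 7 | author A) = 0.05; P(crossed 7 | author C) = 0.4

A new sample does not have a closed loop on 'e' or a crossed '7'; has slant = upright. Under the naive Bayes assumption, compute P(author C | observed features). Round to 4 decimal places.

0.0546

author B: 0.45 × (1−0.6) × 0.7 × (1−0.65) = 0.0441
author A: 0.3 × (1−0.3) × 0.3 × (1−0.05) = 0.05985
author C: 0.25 × (1−0.9) × 0.4 × (1−0.4) = 0.006
P(author C | x) = 0.006 / 0.10995 ≈ 0.0546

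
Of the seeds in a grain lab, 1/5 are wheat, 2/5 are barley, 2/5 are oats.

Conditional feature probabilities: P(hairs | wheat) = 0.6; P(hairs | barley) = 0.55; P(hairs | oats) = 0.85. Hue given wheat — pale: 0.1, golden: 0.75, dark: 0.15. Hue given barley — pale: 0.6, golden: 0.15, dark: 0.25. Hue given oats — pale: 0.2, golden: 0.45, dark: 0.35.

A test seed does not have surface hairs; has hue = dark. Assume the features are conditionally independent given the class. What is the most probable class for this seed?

barley

wheat: 0.2 × (1−0.6) × 0.15 = 0.012
barley: 0.4 × (1−0.55) × 0.25 = 0.045
oats: 0.4 × (1−0.85) × 0.35 = 0.021
Highest score → barley.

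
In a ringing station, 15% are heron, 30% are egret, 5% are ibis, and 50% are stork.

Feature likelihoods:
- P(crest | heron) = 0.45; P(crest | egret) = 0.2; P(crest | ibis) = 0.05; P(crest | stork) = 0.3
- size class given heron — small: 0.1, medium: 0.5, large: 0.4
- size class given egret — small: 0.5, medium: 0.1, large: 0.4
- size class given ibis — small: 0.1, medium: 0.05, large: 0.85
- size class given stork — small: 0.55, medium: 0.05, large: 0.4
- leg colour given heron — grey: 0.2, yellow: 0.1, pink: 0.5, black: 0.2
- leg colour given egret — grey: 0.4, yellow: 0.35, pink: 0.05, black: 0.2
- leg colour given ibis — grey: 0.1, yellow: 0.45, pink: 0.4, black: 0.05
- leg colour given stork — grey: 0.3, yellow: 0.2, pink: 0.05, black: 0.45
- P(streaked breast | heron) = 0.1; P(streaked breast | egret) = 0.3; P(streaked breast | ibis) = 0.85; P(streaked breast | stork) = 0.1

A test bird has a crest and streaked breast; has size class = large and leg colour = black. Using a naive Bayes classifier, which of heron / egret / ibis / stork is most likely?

stork

heron: 0.15 × 0.45 × 0.4 × 0.2 × 0.1 = 0.00054
egret: 0.3 × 0.2 × 0.4 × 0.2 × 0.3 = 0.00144
ibis: 0.05 × 0.05 × 0.85 × 0.05 × 0.85 = 0.0000903125
stork: 0.5 × 0.3 × 0.4 × 0.45 × 0.1 = 0.0027
Highest score → stork.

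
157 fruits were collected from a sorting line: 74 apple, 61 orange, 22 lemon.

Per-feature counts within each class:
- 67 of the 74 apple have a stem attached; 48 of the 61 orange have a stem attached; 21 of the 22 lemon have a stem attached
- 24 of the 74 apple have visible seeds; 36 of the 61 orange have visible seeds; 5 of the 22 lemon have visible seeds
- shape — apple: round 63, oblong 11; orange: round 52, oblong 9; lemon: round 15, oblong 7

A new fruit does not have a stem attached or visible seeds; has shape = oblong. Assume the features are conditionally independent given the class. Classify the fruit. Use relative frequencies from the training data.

apple: (74/157) × (7/74) × (50/74) × (11/74) ≈ 0.00447814
orange: (61/157) × (13/61) × (25/61) × (9/61) ≈ 0.00500687
lemon: (22/157) × (1/22) × (17/22) × (7/22) ≈ 0.00156604
Highest score → orange.

orange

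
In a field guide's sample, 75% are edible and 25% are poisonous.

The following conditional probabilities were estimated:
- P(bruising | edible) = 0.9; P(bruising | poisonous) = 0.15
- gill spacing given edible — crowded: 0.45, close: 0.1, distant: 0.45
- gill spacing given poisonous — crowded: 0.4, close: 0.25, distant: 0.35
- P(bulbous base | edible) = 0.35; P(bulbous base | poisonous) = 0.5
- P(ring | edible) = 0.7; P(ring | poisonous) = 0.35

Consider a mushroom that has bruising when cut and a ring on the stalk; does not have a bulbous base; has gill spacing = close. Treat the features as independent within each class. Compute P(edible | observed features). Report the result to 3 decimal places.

edible: 0.75 × 0.9 × 0.1 × (1−0.35) × 0.7 = 0.0307125
poisonous: 0.25 × 0.15 × 0.25 × (1−0.5) × 0.35 = 0.001640625
P(edible | x) = 0.0307125 / 0.032353125 ≈ 0.949

0.949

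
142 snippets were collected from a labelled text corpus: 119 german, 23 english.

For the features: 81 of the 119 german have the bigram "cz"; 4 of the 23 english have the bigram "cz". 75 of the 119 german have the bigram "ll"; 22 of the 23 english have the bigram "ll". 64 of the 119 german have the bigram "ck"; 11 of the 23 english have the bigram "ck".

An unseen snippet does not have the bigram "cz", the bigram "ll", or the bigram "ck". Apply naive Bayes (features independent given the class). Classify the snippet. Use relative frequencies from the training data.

german: (119/142) × (38/119) × (44/119) × (55/119) ≈ 0.0457316
english: (23/142) × (19/23) × (1/23) × (12/23) ≈ 0.00303522
Highest score → german.

german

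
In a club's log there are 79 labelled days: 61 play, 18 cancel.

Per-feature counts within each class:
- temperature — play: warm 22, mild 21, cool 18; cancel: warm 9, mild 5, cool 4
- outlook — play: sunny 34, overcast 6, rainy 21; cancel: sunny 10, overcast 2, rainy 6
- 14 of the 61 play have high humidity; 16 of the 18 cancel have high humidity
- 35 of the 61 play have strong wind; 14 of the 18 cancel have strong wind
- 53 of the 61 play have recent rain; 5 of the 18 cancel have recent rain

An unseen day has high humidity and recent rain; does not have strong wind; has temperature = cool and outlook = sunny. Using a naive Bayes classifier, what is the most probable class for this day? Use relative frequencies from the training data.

play: (61/79) × (18/61) × (34/61) × (14/61) × (26/61) × (53/61) ≈ 0.010794
cancel: (18/79) × (4/18) × (10/18) × (16/18) × (4/18) × (5/18) ≈ 0.00154345
Highest score → play.

play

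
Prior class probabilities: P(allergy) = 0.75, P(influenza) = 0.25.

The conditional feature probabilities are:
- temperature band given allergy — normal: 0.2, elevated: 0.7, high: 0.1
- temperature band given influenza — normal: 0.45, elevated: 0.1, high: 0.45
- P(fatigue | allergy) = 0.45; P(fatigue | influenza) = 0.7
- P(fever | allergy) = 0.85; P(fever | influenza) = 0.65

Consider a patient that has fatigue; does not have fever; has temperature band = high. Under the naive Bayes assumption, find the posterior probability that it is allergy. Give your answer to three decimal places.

allergy: 0.75 × 0.1 × 0.45 × (1−0.85) = 0.0050625
influenza: 0.25 × 0.45 × 0.7 × (1−0.65) = 0.0275625
P(allergy | x) = 0.0050625 / 0.032625 ≈ 0.155

0.155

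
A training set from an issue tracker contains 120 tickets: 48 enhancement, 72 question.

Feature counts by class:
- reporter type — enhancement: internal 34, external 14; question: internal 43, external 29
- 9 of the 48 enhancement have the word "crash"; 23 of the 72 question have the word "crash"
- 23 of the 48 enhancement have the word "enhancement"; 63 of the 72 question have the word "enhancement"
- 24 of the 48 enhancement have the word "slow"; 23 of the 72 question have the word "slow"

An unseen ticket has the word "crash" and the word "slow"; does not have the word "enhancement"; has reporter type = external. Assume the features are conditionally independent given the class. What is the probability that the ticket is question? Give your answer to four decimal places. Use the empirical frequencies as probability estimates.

0.3511

enhancement: (48/120) × (14/48) × (9/48) × (25/48) × (24/48) ≈ 0.00569661
question: (72/120) × (29/72) × (23/72) × (9/72) × (23/72) ≈ 0.0030826
P(question | x) = 0.0030826 / 0.00877921 ≈ 0.3511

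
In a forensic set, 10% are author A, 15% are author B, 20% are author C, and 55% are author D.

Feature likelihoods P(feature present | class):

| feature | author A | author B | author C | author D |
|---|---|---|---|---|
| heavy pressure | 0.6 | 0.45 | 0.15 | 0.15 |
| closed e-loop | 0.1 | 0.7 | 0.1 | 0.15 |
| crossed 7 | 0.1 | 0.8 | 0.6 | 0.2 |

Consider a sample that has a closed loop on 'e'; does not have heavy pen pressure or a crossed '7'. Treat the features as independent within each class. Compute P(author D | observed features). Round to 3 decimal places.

author A: 0.1 × (1−0.6) × 0.1 × (1−0.1) = 0.0036
author B: 0.15 × (1−0.45) × 0.7 × (1−0.8) = 0.01155
author C: 0.2 × (1−0.15) × 0.1 × (1−0.6) = 0.0068
author D: 0.55 × (1−0.15) × 0.15 × (1−0.2) = 0.0561
P(author D | x) = 0.0561 / 0.07805 ≈ 0.719

0.719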